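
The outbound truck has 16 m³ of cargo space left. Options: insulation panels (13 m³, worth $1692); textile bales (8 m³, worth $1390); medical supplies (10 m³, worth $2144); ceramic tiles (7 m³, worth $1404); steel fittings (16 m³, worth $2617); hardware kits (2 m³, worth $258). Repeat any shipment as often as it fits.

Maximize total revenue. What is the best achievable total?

3066

Taking the top-ratio shipments first gives medical supplies + 3×hardware kits for 2918 (16 m³).
Replace medical supplies and 2×hardware kits with 2×ceramic tiles: the trade gains 148 net, giving 3066 at 16 m³.
No other feasible combination exceeds 3066.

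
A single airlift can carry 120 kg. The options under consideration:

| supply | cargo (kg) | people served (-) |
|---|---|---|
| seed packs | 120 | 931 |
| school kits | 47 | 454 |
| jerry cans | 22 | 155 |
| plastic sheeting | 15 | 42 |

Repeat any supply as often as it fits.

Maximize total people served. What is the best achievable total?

Best packing: 2×school kits + jerry cans — 116 kg, 1063 total.

1063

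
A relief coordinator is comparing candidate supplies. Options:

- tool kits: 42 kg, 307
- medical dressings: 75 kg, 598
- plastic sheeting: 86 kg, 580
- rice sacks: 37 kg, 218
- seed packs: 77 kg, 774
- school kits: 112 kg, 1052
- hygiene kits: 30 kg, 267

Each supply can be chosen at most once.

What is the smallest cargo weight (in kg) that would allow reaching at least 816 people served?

Need the lightest bundle worth ≥ 816.
medical dressings + hygiene kits: 865 people served at 105 kg.
Below 105 kg the best achievable stays under 816.

105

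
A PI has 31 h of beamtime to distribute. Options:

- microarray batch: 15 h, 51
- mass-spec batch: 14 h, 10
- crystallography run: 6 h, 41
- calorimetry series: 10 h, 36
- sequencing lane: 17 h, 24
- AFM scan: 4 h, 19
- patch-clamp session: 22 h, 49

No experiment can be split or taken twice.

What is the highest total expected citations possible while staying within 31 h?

Taking the top-ratio experiments first gives crystallography run + calorimetry series + AFM scan for 96 (20 h).
Dropping AFM scan frees 4 h; slotting in microarray batch (15 h) lifts the total to 128 at 31 h.
Next best is microarray batch + crystallography run + AFM scan at 111 (25 h) — short by 17.

128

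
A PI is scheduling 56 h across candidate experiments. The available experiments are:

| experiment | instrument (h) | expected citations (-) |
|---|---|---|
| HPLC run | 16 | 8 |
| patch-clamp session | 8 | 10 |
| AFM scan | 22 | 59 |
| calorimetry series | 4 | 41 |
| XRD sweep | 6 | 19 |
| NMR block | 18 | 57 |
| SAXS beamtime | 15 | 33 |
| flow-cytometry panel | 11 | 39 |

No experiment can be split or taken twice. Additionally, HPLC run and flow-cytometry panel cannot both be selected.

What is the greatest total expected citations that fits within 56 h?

Filling by ratio: calorimetry series + XRD sweep + NMR block + SAXS beamtime + flow-cytometry panel for 189, with 2 h left unused.
Dropping XRD sweep and SAXS beamtime frees 21 h; slotting in AFM scan (22 h) lifts the total to 196 at 55 h.
The closest alternative, calorimetry series + XRD sweep + NMR block + SAXS beamtime + flow-cytometry panel, reaches only 189.

196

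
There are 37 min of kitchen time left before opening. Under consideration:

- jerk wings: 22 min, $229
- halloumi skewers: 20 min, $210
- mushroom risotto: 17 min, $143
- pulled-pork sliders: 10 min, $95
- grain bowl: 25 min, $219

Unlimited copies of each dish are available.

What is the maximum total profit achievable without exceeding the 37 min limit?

353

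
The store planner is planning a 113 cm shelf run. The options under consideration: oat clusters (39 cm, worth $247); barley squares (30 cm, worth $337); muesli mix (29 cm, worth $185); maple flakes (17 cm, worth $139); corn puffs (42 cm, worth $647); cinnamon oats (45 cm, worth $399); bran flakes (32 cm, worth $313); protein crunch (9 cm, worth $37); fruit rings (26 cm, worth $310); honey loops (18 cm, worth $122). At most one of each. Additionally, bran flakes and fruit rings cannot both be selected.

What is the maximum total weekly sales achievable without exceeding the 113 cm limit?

1356

By weekly sales per cm: corn puffs 15.40, fruit rings 11.92, barley squares 11.23 lead.
Filling by ratio: barley squares + corn puffs + protein crunch + fruit rings for 1331, with 6 cm left unused.
The 39 cm tied up in barley squares and protein crunch is better spent on cinnamon oats — total rises to 1356 (113 cm).
An exhaustive check of the 1024 subsets confirms 1356.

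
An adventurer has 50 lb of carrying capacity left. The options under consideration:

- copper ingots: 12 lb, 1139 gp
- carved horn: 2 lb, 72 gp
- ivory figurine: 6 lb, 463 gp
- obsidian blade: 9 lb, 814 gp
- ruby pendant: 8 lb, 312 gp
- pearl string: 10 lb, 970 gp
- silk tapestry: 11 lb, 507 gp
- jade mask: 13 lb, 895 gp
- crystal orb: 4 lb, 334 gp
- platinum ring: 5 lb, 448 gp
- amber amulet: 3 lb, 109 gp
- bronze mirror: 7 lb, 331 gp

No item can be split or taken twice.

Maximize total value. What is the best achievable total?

4281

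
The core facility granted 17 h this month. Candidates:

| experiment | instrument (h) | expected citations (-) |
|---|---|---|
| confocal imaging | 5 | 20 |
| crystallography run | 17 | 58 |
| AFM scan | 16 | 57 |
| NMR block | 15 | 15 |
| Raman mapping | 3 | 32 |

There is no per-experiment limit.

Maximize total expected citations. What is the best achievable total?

160

Ranking by ratio (expected citations/h): Raman mapping 10.67, confocal imaging 4.00, AFM scan 3.56, crystallography run 3.41.
The ratio ordering already packs tightly: 5×Raman mapping, 15 h, 160.
Every other selection either busts 17 h or fails to beat 160.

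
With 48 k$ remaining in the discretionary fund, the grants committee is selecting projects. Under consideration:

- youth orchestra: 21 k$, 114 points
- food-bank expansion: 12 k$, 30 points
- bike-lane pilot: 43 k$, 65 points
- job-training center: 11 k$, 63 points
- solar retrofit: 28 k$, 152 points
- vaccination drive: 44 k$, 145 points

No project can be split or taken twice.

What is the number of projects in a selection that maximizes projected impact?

2

Best achievable projected impact is 215.
One optimal bundle: job-training center + solar retrofit (39 k$).
All optima have 2 projects.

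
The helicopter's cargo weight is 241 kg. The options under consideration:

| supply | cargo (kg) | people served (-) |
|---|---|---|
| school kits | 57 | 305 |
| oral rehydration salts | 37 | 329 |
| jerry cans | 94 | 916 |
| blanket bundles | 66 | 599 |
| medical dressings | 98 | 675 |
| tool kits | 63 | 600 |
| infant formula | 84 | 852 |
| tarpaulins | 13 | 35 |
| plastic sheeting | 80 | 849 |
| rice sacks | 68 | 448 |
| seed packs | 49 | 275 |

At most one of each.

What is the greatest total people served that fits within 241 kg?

2368

Ranking by ratio (people served/kg): plastic sheeting 10.61, infant formula 10.14, jerry cans 9.74, tool kits 9.52.
Greedy by ratio would take tool kits + infant formula + tarpaulins + plastic sheeting: 240 kg used, total 2336.
Replace tarpaulins and plastic sheeting with jerry cans: the trade gains 32 net, giving 2368 at 241 kg.
Runner-up jerry cans + tool kits + plastic sheeting tops out at 2365.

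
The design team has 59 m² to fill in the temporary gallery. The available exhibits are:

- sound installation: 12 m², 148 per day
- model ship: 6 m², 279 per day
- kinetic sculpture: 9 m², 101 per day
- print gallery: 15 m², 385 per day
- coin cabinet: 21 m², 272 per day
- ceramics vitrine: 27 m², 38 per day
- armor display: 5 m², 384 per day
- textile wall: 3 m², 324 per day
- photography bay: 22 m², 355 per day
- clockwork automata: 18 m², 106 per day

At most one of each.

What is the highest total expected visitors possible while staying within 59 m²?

Ranking by ratio (expected visitors/m²): textile wall 108.00, armor display 76.80, model ship 46.50.
Filling by ratio: model ship + print gallery + armor display + textile wall + photography bay for 1727, with 8 m² left unused.
The 22 m² tied up in photography bay is better spent on kinetic sculpture + coin cabinet — total rises to 1745 (59 m²).
That's the maximum — no swap from here does better than 1745.

1745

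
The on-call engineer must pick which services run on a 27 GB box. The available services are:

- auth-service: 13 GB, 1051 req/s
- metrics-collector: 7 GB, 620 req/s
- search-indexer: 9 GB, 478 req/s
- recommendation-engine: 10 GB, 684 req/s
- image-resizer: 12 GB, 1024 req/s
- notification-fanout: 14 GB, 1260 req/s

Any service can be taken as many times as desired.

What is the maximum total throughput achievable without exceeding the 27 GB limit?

Taking the top-ratio services first gives metrics-collector + notification-fanout for 1880 (21 GB).
The 7 GB tied up in metrics-collector is better spent on auth-service — total rises to 2311 (27 GB).
That's the maximum — no swap from here does better than 2311.

2311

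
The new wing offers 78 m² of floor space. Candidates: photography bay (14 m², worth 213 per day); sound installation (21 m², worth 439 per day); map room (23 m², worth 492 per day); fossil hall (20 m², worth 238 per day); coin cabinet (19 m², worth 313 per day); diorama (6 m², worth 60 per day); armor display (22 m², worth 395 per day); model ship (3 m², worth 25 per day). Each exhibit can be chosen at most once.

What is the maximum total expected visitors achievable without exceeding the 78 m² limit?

Taking the top-ratio exhibits first gives sound installation + map room + diorama + armor display + model ship for 1411 (75 m²).
But photography bay + sound installation + map room + coin cabinet fits in 77 m² and reaches 1457.
The spare 1 m² is too small for any remaining exhibit, and no exchange beats 1457.

1457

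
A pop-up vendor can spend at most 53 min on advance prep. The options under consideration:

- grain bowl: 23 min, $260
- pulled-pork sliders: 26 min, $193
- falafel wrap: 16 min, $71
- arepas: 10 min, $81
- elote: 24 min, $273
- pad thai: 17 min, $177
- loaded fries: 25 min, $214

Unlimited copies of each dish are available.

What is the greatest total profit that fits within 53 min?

546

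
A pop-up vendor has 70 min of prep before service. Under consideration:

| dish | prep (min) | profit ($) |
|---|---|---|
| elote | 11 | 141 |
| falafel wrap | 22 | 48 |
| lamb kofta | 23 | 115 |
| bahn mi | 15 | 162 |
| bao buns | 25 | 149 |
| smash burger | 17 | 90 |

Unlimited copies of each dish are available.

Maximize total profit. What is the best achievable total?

A density-first pass picks 6×elote — 846 at 66 min.
Replace elote with bahn mi: the trade gains 21 net, giving 867 at 70 min.

867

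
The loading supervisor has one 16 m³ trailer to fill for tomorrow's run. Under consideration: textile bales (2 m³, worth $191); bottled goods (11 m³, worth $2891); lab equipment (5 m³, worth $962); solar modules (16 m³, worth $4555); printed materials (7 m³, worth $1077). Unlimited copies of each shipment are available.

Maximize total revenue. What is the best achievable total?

4555

Density check — solar modules 284.69, bottled goods 262.82, lab equipment 192.40, printed materials 153.86 are the best per m³.
Solar modules uses 16 of the 16 m³ and totals 4555.
That's the maximum — no swap from here does better than 4555.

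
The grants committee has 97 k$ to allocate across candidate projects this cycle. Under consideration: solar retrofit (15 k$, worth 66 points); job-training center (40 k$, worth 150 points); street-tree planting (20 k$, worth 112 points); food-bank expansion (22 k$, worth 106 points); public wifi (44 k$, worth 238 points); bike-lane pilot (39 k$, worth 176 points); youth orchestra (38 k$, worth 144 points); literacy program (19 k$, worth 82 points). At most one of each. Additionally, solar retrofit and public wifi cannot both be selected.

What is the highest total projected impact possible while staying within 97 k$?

The ratio heuristic lands on street-tree planting + food-bank expansion + public wifi (456) but leaves 11 k$ idle.
Dropping public wifi frees 44 k$; slotting in solar retrofit + bike-lane pilot (54 k$) lifts the total to 460 at 96 k$.
Nothing else feasible within 97 k$ beats 460.

460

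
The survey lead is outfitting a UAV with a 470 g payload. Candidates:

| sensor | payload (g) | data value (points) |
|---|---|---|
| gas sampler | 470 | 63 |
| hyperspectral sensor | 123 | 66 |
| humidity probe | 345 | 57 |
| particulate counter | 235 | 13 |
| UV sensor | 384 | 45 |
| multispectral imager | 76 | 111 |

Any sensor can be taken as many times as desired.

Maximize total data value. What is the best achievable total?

666

Taking 6×multispectral imager: 456 g used, 666 in data value.
Every other selection either busts 470 g or fails to beat 666.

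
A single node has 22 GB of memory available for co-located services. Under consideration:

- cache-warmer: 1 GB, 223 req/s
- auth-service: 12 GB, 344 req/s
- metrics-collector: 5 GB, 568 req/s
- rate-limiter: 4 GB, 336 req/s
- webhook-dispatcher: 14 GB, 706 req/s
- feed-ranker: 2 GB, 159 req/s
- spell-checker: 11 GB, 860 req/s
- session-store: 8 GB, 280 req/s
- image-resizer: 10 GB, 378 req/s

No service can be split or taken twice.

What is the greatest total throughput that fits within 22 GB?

A density-first pass picks cache-warmer + metrics-collector + rate-limiter + feed-ranker + image-resizer — 1664 at 22 GB.
Replace feed-ranker and image-resizer with spell-checker: the trade gains 323 net, giving 1987 at 21 GB.
Next best is metrics-collector + rate-limiter + feed-ranker + spell-checker at 1923 (22 GB) — short by 64.

1987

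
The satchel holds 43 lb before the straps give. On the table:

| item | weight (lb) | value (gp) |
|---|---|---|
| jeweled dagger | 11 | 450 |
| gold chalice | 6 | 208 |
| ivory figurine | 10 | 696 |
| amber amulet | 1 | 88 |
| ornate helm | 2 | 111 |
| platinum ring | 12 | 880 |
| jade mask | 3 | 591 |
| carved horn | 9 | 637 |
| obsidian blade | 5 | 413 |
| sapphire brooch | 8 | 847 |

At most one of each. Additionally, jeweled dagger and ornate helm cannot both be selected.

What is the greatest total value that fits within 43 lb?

3739

By value per lb: jade mask 197.00, sapphire brooch 105.88, amber amulet 88.00 lead.
Greedy by ratio would take amber amulet + ornate helm + platinum ring + jade mask + carved horn + obsidian blade + sapphire brooch: 40 lb used, total 3567.
Dropping ornate helm and obsidian blade frees 7 lb; slotting in ivory figurine (10 lb) lifts the total to 3739 at 43 lb.
The closest alternative, ivory figurine + platinum ring + jade mask + carved horn + sapphire brooch, reaches only 3651.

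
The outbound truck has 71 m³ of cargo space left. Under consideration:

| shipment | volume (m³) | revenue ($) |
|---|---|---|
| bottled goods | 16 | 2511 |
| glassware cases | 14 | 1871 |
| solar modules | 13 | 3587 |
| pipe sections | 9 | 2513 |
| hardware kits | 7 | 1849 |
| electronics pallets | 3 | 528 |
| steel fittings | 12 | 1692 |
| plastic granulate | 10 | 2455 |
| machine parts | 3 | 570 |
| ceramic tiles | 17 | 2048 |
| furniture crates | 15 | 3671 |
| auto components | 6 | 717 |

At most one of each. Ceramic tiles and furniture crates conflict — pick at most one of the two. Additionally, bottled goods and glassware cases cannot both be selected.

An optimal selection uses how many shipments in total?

6

Best achievable revenue is 16586.
One optimal bundle: bottled goods + solar modules + pipe sections + hardware kits + plastic granulate + furniture crates (70 m³).
All optima have 6 shipments.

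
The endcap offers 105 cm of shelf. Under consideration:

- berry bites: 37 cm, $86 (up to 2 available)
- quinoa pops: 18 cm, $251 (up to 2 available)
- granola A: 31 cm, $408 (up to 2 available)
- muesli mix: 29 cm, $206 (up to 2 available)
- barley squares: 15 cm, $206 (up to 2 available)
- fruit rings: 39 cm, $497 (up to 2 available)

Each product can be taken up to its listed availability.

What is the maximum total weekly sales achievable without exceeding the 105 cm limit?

1411

Taking the top-ratio products first gives 2×quinoa pops + granola A + 2×barley squares for 1322 (97 cm).
The 31 cm tied up in granola A is better spent on fruit rings — total rises to 1411 (105 cm).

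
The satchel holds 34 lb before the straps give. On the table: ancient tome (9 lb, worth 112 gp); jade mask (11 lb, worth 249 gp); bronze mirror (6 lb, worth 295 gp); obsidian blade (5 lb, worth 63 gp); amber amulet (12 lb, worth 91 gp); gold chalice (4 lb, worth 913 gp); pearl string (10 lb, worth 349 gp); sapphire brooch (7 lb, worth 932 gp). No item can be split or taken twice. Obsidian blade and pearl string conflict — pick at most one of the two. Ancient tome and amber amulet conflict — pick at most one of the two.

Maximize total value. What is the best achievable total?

Best packing: bronze mirror + gold chalice + pearl string + sapphire brooch — 27 lb, 2489 total.

2489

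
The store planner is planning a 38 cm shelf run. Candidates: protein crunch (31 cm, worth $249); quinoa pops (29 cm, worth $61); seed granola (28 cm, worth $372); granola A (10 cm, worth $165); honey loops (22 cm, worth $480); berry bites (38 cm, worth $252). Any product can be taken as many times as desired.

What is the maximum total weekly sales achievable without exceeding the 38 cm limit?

645

The ratio ordering already packs tightly: granola A + honey loops, 32 cm, 645.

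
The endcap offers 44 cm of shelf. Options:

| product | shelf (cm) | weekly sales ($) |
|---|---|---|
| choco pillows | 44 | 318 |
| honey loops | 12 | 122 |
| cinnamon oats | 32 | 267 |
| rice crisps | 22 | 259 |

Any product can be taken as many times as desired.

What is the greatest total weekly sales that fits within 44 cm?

518

Density check — rice crisps 11.77, honey loops 10.17, cinnamon oats 8.34, choco pillows 7.23 are the best per cm.
2×rice crisps uses 44 of the 44 cm and totals 518.
No other feasible combination exceeds 518.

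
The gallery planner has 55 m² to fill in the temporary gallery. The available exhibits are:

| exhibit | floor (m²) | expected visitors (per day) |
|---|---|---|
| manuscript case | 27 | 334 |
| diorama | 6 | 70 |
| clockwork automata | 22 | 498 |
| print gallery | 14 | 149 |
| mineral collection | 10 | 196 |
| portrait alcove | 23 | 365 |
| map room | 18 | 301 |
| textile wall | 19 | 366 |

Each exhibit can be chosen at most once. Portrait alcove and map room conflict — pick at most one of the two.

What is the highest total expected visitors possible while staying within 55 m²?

1060

Density check — clockwork automata 22.64, mineral collection 19.60, textile wall 19.26, map room 16.72 are the best per m².
Taking clockwork automata + mineral collection + textile wall: 51 m² used, 1060 in expected visitors.
No other feasible combination exceeds 1060.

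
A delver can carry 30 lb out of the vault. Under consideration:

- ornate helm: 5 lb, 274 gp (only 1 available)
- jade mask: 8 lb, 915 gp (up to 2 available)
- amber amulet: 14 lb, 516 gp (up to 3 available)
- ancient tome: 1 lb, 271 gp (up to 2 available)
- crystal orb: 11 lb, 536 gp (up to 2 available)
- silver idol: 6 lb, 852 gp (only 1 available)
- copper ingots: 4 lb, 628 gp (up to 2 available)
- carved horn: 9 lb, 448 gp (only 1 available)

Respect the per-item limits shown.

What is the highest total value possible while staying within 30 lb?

Density check — ancient tome 271.00, copper ingots 157.00, silver idol 142.00 are the best per lb.
A density-first pass picks ornate helm + jade mask + 2×ancient tome + silver idol + 2×copper ingots — 3839 at 29 lb.
The 7 lb tied up in ornate helm and 2×ancient tome is better spent on jade mask — total rises to 3938 (30 lb).
No other feasible combination exceeds 3938.

3938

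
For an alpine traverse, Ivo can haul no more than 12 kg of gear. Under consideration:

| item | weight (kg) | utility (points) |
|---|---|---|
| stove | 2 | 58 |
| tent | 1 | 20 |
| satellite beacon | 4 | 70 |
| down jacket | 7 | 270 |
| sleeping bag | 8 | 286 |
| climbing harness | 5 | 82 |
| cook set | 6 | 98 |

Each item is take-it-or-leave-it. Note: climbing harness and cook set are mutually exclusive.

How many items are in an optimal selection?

The maximum utility within 12 kg is 364.
stove + tent + sleeping bag hits 364 at 11 kg.
Any selection reaching 364 contains exactly 3 items.

3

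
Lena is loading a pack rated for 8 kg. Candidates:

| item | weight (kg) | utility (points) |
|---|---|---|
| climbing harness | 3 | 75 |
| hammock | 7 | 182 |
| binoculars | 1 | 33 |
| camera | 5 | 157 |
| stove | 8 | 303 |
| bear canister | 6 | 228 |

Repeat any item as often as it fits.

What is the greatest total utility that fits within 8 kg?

By utility per kg: bear canister 38.00, stove 37.88, binoculars 33.00, camera 31.40 lead.
Taking the top-ratio items first gives 2×binoculars + bear canister for 294 (8 kg).
Replace 2×binoculars and bear canister with stove: the trade gains 9 net, giving 303 at 8 kg.
Every other selection either busts 8 kg or fails to beat 303.

303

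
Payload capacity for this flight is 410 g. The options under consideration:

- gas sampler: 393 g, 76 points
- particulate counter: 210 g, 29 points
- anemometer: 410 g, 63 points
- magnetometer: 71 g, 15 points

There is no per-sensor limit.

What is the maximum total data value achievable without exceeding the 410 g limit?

76

The ratio heuristic lands on 5×magnetometer (75) but leaves 55 g idle.
Replace 5×magnetometer with gas sampler: the trade gains 1 net, giving 76 at 393 g.
The spare 17 g is too small for any remaining sensor, and no exchange beats 76.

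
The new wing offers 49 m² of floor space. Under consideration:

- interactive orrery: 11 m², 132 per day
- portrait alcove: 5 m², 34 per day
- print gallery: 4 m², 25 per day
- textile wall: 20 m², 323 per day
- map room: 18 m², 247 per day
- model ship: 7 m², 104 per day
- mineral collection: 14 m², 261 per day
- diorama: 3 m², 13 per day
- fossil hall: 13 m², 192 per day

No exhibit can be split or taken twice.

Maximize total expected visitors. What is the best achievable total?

Taking the top-ratio exhibits first gives portrait alcove + textile wall + model ship + mineral collection + diorama for 735 (49 m²).
Dropping portrait alcove and model ship and diorama frees 15 m²; slotting in fossil hall (13 m²) lifts the total to 776 at 47 m².

776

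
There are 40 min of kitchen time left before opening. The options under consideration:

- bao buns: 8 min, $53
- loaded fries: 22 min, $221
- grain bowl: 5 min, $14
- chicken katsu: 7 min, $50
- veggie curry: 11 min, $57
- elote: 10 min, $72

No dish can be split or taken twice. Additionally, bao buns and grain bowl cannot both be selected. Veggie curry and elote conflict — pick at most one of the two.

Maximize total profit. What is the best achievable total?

346

Ranking by ratio (profit/min): loaded fries 10.05, elote 7.20, chicken katsu 7.14, bao buns 6.62.
Filling by ratio: loaded fries + chicken katsu + elote for 343, with 1 min left unused.
Dropping chicken katsu frees 7 min; slotting in bao buns (8 min) lifts the total to 346 at 40 min.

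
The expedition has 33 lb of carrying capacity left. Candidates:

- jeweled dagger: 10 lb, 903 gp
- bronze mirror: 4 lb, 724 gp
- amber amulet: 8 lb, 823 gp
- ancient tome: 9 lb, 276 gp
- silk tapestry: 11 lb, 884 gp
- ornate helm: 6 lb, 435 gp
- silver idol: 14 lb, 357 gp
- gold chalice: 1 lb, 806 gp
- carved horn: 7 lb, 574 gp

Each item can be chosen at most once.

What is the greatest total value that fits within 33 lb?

3891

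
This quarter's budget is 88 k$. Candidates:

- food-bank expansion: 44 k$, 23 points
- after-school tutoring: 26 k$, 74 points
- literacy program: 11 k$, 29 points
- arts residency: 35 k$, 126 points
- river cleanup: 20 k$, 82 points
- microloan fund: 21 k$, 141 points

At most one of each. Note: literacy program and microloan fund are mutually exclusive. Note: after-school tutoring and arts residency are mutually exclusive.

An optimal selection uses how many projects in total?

3

The maximum projected impact within 88 k$ is 349.
arts residency + river cleanup + microloan fund hits 349 at 76 k$.
Every optimal selection uses 3 projects.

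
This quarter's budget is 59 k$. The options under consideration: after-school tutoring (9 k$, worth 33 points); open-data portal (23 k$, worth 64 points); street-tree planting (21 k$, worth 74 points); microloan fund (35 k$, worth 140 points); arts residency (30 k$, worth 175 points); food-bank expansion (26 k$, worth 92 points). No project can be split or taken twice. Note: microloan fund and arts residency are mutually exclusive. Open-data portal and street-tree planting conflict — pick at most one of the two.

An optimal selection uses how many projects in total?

2

Optimal total is 267.
One optimal bundle: arts residency + food-bank expansion (56 k$).
All optima have 2 projects.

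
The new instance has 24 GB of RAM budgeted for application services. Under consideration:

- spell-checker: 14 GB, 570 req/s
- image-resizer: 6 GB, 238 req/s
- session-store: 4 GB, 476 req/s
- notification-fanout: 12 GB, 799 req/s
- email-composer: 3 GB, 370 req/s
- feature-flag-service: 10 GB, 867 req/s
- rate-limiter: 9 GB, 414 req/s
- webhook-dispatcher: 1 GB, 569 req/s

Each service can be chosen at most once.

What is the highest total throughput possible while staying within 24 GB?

2520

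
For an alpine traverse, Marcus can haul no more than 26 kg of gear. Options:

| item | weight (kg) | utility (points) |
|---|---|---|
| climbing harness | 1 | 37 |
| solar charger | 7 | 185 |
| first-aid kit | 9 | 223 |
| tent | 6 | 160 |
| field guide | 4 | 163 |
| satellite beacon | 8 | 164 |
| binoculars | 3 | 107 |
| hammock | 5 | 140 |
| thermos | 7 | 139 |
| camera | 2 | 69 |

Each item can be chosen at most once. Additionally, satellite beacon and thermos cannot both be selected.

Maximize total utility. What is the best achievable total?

792

Taking the top-ratio items first gives climbing harness + tent + field guide + binoculars + hammock + camera for 676 (21 kg).
The 2 kg tied up in camera is better spent on solar charger — total rises to 792 (26 kg).
Runner-up climbing harness + solar charger + first-aid kit + field guide + binoculars + camera tops out at 784.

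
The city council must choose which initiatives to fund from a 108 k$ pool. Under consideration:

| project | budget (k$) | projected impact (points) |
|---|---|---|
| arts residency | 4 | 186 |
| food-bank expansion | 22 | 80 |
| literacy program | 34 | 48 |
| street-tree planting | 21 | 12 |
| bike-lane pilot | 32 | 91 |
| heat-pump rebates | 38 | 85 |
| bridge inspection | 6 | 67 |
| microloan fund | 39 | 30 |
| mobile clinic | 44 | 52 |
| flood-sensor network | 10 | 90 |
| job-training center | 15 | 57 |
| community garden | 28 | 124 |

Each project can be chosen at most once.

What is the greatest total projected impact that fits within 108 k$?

Greedy by ratio would take arts residency + food-bank expansion + street-tree planting + bridge inspection + flood-sensor network + job-training center + community garden: 106 k$ used, total 616.
The 36 k$ tied up in street-tree planting and job-training center is better spent on bike-lane pilot — total rises to 638 (102 k$).

638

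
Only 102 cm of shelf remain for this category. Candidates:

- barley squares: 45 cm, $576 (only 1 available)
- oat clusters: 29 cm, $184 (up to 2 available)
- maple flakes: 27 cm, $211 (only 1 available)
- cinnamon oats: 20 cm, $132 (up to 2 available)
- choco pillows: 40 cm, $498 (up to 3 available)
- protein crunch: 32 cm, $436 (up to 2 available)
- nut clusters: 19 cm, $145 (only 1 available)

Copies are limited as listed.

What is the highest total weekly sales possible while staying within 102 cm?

1157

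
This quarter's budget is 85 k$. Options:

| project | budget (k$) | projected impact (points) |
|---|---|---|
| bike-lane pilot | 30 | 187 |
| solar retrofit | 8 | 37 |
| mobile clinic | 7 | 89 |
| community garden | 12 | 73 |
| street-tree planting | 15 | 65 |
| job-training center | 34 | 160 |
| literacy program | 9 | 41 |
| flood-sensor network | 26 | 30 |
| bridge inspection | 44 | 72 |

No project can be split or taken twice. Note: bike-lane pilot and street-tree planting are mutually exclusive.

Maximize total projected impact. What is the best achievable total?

509

Taking bike-lane pilot + mobile clinic + community garden + job-training center: 83 k$ used, 509 in projected impact.
Runner-up bike-lane pilot + mobile clinic + job-training center + literacy program tops out at 477.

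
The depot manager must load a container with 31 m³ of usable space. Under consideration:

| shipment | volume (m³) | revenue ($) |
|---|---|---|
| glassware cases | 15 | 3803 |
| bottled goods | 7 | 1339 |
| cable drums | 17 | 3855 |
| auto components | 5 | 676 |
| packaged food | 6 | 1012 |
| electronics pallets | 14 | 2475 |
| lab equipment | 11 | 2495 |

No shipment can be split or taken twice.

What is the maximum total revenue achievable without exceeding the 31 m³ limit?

Glassware cases + auto components + lab equipment uses 31 of the 31 m³ and totals 6974.
That's the maximum — no swap from here does better than 6974.

6974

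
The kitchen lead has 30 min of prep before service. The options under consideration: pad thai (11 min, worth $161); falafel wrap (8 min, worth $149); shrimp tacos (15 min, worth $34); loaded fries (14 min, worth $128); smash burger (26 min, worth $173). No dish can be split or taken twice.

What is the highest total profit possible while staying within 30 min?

Pad thai + falafel wrap uses 19 of the 30 min and totals 310.
The closest alternative, pad thai + loaded fries, reaches only 289.

310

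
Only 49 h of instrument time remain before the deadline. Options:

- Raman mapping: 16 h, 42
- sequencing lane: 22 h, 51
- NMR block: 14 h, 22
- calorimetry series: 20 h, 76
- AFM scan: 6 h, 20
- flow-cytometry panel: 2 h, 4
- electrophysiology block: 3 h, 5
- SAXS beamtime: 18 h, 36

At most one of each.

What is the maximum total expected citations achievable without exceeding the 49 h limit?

Ranking by ratio (expected citations/h): calorimetry series 3.80, AFM scan 3.33, Raman mapping 2.62.
Taking sequencing lane + calorimetry series + AFM scan: 48 h used, 147 in expected citations.
The spare 1 h is too small for any remaining experiment, and no exchange beats 147.

147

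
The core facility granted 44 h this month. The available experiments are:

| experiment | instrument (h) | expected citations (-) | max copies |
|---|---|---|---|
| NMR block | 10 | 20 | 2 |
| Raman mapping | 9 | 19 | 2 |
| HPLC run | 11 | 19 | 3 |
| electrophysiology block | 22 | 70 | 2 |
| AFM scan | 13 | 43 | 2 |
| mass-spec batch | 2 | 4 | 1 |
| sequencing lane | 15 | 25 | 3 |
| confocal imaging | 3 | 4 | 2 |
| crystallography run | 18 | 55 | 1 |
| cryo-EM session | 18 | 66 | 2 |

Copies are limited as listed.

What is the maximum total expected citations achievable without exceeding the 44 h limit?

152

Greedy by ratio would take mass-spec batch + 2×confocal imaging + 2×cryo-EM session: 44 h used, total 144.
Replace mass-spec batch and 2×confocal imaging and cryo-EM session with 2×AFM scan: the trade gains 8 net, giving 152 at 44 h.
Every other selection either busts 44 h or exceeds an availability limit or fails to beat 152.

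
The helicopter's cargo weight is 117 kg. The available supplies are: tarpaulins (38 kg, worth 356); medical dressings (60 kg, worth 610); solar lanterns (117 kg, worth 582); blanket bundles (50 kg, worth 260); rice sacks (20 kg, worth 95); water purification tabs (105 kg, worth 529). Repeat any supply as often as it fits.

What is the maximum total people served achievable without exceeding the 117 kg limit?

1068

Ranking by ratio (people served/kg): medical dressings 10.17, tarpaulins 9.37, blanket bundles 5.20.
A density-first pass picks tarpaulins + medical dressings — 966 at 98 kg.
The 60 kg tied up in medical dressings is better spent on 2×tarpaulins — total rises to 1068 (114 kg).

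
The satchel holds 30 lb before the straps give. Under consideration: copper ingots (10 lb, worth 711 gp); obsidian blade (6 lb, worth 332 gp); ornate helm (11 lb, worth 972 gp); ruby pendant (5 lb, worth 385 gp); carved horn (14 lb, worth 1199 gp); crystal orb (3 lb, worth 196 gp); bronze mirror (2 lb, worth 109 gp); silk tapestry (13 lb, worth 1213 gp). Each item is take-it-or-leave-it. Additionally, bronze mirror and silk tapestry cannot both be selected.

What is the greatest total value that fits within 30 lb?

2608

Greedy by ratio would take ornate helm + ruby pendant + silk tapestry: 29 lb used, total 2570.
Dropping ornate helm and ruby pendant frees 16 lb; slotting in carved horn + crystal orb (17 lb) lifts the total to 2608 at 30 lb.
The closest alternative, ornate helm + ruby pendant + silk tapestry, reaches only 2570.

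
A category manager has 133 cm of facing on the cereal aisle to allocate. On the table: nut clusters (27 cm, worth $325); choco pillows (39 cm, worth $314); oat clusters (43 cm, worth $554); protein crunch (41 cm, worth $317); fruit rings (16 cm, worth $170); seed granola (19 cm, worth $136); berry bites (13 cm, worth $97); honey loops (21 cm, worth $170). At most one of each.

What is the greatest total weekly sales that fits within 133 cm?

Filling by ratio: nut clusters + oat clusters + fruit rings + berry bites + honey loops for 1316, with 13 cm left unused.
Dropping berry bites and honey loops frees 34 cm; slotting in protein crunch (41 cm) lifts the total to 1366 at 127 cm.
Nut clusters + oat clusters + protein crunch + honey loops matches that 1366 at 132 cm; no feasible combination exceeds it.

1366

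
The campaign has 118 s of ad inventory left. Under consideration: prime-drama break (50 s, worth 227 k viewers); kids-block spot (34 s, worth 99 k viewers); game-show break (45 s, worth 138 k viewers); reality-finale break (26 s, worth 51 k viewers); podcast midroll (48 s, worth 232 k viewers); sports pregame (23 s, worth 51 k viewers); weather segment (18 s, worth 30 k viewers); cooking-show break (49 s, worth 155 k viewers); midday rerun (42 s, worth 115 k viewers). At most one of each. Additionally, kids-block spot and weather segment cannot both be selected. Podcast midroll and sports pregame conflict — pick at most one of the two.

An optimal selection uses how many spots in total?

3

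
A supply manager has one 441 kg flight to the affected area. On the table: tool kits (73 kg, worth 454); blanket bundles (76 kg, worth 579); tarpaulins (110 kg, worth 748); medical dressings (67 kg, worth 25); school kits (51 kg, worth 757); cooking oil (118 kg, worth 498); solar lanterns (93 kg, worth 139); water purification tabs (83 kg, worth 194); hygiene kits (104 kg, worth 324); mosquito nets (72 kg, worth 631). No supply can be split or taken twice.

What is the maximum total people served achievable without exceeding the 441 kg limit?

3213

Density check — school kits 14.84, mosquito nets 8.76, blanket bundles 7.62 are the best per kg.
Greedy by ratio would take tool kits + blanket bundles + tarpaulins + school kits + mosquito nets: 382 kg used, total 3169.
Replace tool kits with cooking oil: the trade gains 44 net, giving 3213 at 427 kg.
The closest alternative, tool kits + blanket bundles + tarpaulins + school kits + mosquito nets, reaches only 3169.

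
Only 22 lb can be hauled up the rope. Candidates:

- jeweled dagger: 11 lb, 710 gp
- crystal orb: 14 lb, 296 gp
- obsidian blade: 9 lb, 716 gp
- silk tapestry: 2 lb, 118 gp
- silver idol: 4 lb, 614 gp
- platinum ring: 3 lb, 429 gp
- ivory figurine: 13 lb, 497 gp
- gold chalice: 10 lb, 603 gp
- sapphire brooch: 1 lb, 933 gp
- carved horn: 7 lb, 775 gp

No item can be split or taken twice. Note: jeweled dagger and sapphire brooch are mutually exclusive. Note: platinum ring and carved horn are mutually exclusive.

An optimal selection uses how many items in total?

Best achievable value is 3038.
obsidian blade + silver idol + sapphire brooch + carved horn hits 3038 at 21 lb.
Any selection reaching 3038 contains exactly 4 items.

4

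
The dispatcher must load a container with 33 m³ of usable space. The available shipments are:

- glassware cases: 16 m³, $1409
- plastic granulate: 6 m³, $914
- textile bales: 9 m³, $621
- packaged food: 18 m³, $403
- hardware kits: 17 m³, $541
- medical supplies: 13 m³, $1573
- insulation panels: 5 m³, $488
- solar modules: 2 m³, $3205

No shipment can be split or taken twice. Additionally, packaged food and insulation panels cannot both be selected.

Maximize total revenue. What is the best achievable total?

Ranking by ratio (revenue/m³): solar modules 1602.50, plastic granulate 152.33, medical supplies 121.00, insulation panels 97.60.
Filling by ratio: plastic granulate + medical supplies + insulation panels + solar modules for 6180, with 7 m³ left unused.
Dropping insulation panels frees 5 m³; slotting in textile bales (9 m³) lifts the total to 6313 at 30 m³.
Next best is glassware cases + medical supplies + solar modules at 6187 (31 m³) — short by 126.

6313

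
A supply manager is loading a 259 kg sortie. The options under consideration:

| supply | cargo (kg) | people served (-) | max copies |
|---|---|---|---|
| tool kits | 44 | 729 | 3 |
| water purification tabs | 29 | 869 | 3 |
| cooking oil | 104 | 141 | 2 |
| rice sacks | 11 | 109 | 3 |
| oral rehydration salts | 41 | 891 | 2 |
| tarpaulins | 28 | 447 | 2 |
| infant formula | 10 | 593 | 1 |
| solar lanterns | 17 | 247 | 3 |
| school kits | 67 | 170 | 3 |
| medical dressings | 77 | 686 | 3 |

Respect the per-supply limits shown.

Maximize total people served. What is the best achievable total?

6205

The ratio heuristic lands on tool kits + 3×water purification tabs + 2×oral rehydration salts + tarpaulins + infant formula (6158) but leaves 8 kg idle.
The 28 kg tied up in tarpaulins is better spent on 2×solar lanterns — total rises to 6205 (257 kg).
Every other selection either busts 259 kg or exceeds an availability limit or fails to beat 6205.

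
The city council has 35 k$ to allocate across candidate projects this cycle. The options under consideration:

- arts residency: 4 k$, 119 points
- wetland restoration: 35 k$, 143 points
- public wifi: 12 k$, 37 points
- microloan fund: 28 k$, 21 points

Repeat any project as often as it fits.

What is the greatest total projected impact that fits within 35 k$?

952

8×arts residency uses 32 of the 35 k$ and totals 952.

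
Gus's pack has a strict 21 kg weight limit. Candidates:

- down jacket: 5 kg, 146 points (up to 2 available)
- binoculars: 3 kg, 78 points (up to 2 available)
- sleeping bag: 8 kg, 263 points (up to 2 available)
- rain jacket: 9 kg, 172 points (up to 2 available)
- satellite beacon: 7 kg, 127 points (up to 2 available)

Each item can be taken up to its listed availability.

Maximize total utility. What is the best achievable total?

672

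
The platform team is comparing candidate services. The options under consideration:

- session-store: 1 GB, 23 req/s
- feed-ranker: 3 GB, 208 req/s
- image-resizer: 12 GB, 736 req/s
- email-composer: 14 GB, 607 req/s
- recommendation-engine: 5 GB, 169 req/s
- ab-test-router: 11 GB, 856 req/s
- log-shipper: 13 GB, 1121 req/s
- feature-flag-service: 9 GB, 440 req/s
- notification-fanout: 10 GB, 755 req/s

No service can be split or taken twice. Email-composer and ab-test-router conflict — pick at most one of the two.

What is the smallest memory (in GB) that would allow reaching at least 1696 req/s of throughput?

23

Look for the lowest-memory combination reaching 1696.
Taking log-shipper + notification-fanout gives 1876 (≥ 1696) for 23 GB.
Below 23 GB the best achievable stays under 1696.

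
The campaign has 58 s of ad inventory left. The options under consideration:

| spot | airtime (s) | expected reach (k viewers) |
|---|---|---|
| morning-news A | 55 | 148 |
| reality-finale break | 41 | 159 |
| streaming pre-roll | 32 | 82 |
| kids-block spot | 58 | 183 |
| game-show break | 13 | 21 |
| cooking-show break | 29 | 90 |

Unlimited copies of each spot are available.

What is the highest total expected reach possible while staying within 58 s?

183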